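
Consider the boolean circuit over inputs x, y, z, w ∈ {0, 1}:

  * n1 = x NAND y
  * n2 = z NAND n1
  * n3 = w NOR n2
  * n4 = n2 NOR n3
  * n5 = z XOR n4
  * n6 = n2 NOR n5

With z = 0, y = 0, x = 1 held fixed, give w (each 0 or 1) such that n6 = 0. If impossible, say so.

w=0

n6 = n2 NOR n5 must be 0, so at least one of n2, n5 is 1.
Check with z = 0, y = 0, x = 1 and w=0:
n1 = x NAND y = 1 NAND 0 = 1
n2 = z NAND n1 = 0 NAND 1 = 1
n3 = w NOR n2 = 0 NOR 1 = 0
n4 = n2 NOR n3 = 1 NOR 0 = 0
n5 = z XOR n4 = 0 XOR 0 = 0
n6 = n2 NOR n5 = 1 NOR 0 = 0
So n6 = 0.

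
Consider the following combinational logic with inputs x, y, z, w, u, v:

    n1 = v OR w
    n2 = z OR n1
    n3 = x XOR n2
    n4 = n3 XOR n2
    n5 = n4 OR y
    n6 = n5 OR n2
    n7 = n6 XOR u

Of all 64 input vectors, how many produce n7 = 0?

32

n7 = n6 XOR u must be 0, so n6 and u are equal.
Enumerating the 64 input combinations, 32 give n7 = 0 and 32 give n7 = 1.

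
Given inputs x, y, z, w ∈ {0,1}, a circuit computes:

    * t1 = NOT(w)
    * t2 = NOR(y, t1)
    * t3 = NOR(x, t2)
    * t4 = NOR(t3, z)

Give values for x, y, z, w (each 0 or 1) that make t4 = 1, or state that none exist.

x=1 y=1 z=0 w=1

Check with x=1 y=1 z=0 w=1:
t1 = NOT(w) = NOT 1 = 0
t2 = NOR(y, t1) = NOR(1, 0) = 0
t3 = NOR(x, t2) = NOR(1, 0) = 0
t4 = NOR(t3, z) = NOR(0, 0) = 1
So t4 = 1 as required.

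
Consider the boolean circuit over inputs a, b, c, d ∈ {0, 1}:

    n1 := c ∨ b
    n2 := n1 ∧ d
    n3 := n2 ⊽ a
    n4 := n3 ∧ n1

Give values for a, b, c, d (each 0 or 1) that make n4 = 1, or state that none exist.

n4 = n3 ∧ n1 must be 1, so both n3 = 1 and n1 = 1.
n3 = n2 ⊽ a must be 1, so both n2 = 0 and a = 0.
Check with a=0 b=1 c=1 d=0:
n1 = c ∨ b = 1 ∨ 1 = 1
n2 = n1 ∧ d = 1 ∧ 0 = 0
n3 = n2 ⊽ a = 0 ⊽ 0 = 1
n4 = n3 ∧ n1 = 1 ∧ 1 = 1
So n4 = 1 as required.

a=0 b=1 c=1 d=0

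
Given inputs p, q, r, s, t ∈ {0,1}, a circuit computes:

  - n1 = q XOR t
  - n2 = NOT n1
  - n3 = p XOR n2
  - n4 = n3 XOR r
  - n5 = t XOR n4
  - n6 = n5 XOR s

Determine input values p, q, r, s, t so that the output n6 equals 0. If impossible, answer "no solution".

Check with p=1, q=0, r=1, s=1, t=0:
n1 = q XOR t = 0 XOR 0 = 0
n2 = NOT n1 = NOT 0 = 1
n3 = p XOR n2 = 1 XOR 1 = 0
n4 = n3 XOR r = 0 XOR 1 = 1
n5 = t XOR n4 = 0 XOR 1 = 1
n6 = n5 XOR s = 1 XOR 1 = 0
So n6 = 0 as required.

p=1, q=0, r=1, s=1, t=0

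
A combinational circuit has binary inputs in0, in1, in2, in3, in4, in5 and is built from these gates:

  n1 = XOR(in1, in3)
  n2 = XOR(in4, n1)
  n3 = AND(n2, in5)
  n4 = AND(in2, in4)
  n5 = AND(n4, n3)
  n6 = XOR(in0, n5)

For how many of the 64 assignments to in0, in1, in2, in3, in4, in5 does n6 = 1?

32

n6 = XOR(in0, n5) must be 1, so in0 and n5 differ.
Enumerating the 64 input combinations, 32 give n6 = 1 and 32 give n6 = 0.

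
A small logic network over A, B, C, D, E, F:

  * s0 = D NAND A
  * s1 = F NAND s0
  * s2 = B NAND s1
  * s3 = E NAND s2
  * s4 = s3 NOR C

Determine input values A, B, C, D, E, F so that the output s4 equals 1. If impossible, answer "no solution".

s4 = s3 NOR C must be 1, so both s3 = 0 and C = 0.
s3 = E NAND s2 must be 0, so both E = 1 and s2 = 1.
s2 = B NAND s1 must be 1, so at least one of B, s1 is 0.
Check with A=1, B=0, C=0, D=0, E=1, F=1:
s0 = D NAND A = 0 NAND 1 = 1
s1 = F NAND s0 = 1 NAND 1 = 0
s2 = B NAND s1 = 0 NAND 0 = 1
s3 = E NAND s2 = 1 NAND 1 = 0
s4 = s3 NOR C = 0 NOR 0 = 1
So s4 = 1 as required.

A=1, B=0, C=0, D=0, E=1, F=1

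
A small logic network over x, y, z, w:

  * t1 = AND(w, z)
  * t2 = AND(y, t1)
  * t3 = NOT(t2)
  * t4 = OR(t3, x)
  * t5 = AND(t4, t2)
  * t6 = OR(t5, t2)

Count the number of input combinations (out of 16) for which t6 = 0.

14

t6 = OR(t5, t2) must be 0, so both t5 = 0 and t2 = 0.
Enumerating the 16 input combinations, 14 give t6 = 0 and 2 give t6 = 1.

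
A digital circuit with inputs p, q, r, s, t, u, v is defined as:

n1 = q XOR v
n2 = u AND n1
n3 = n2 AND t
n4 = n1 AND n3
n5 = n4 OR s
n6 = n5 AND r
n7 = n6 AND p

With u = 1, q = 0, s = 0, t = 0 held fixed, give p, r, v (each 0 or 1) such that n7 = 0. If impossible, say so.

p=0 r=1 v=1

Check with u = 1, q = 0, s = 0, t = 0 and p=0, r=1, v=1:
n1 = q XOR v = 0 XOR 1 = 1
n2 = u AND n1 = 1 AND 1 = 1
n3 = n2 AND t = 1 AND 0 = 0
n4 = n1 AND n3 = 1 AND 0 = 0
n5 = n4 OR s = 0 OR 0 = 0
n6 = n5 AND r = 0 AND 1 = 0
n7 = n6 AND p = 0 AND 0 = 0
So n7 = 0.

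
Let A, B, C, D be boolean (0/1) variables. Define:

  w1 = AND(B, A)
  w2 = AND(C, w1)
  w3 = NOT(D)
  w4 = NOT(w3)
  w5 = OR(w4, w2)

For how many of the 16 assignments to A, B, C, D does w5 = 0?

w5 = OR(w4, w2) must be 0, so both w4 = 0 and w2 = 0.
w4 = NOT(w3) must be 0, so w3 = 1.
Enumerating the 16 input combinations, 7 give w5 = 0 and 9 give w5 = 1.

7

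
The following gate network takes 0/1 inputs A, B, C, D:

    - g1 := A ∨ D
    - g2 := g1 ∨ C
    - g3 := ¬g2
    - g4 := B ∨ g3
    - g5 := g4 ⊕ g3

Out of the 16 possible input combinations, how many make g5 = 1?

7

g5 = g4 ⊕ g3 must be 1, so g4 and g3 differ.
Enumerating the 16 input combinations, 7 give g5 = 1 and 9 give g5 = 0.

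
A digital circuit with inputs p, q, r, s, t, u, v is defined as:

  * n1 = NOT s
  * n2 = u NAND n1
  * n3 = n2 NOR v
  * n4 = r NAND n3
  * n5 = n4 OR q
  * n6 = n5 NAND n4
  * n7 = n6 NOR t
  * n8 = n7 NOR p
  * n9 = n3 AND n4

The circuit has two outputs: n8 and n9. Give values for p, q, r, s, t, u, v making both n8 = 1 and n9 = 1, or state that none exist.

Check with p=0 q=0 r=0 s=0 t=1 u=1 v=0:
n1 = NOT s = NOT 0 = 1
n2 = u NAND n1 = 1 NAND 1 = 0
n3 = n2 NOR v = 0 NOR 0 = 1
n4 = r NAND n3 = 0 NAND 1 = 1
n5 = n4 OR q = 1 OR 0 = 1
n6 = n5 NAND n4 = 1 NAND 1 = 0
n7 = n6 NOR t = 0 NOR 1 = 0
n8 = n7 NOR p = 0 NOR 0 = 1
n9 = n3 AND n4 = 1 AND 1 = 1
So n8 = 1 and n9 = 1.

p=0 q=0 r=0 s=0 t=1 u=1 v=0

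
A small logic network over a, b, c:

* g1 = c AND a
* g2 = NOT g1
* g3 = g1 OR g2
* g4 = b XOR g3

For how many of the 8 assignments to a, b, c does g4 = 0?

4

g4 = b XOR g3 must be 0, so b and g3 are equal.
Enumerating the 8 input combinations, 4 give g4 = 0 and 4 give g4 = 1.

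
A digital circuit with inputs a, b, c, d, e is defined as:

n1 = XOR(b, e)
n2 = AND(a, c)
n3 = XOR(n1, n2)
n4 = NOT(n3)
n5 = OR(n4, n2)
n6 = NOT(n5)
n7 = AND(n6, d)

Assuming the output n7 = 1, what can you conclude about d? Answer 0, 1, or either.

n7 = AND(n6, d) must be 1, so both n6 = 1 and d = 1.
Every assignment with n7 = 1 has d = 1; there are 6 such assignment(s).

1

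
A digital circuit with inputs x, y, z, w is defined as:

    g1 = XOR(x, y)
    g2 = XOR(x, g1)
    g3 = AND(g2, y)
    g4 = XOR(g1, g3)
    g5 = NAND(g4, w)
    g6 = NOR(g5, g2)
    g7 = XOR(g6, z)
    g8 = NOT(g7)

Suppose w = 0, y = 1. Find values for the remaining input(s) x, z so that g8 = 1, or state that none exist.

x=0, z=0

g8 = NOT(g7) must be 1, so g7 = 0.
Check with w = 0, y = 1 and x=0, z=0:
g1 = XOR(x, y) = XOR(0, 1) = 1
g2 = XOR(x, g1) = XOR(0, 1) = 1
g3 = AND(g2, y) = AND(1, 1) = 1
g4 = XOR(g1, g3) = XOR(1, 1) = 0
g5 = NAND(g4, w) = NAND(0, 0) = 1
g6 = NOR(g5, g2) = NOR(1, 1) = 0
g7 = XOR(g6, z) = XOR(0, 0) = 0
g8 = NOT(g7) = NOT 0 = 1
So g8 = 1.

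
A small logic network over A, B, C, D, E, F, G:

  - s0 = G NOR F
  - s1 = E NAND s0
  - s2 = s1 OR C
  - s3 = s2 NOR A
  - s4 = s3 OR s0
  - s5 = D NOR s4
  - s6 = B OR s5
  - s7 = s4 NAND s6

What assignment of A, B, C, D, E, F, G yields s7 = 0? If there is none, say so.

A=0, B=1, C=1, D=1, E=0, F=0, G=0

s7 = s4 NAND s6 must be 0, so both s4 = 1 and s6 = 1.
s4 = s3 OR s0 must be 1, so at least one of s3, s0 is 1.
Check with A=0, B=1, C=1, D=1, E=0, F=0, G=0:
s0 = G NOR F = 0 NOR 0 = 1
s1 = E NAND s0 = 0 NAND 1 = 1
s2 = s1 OR C = 1 OR 1 = 1
s3 = s2 NOR A = 1 NOR 0 = 0
s4 = s3 OR s0 = 0 OR 1 = 1
s5 = D NOR s4 = 1 NOR 1 = 0
s6 = B OR s5 = 1 OR 0 = 1
s7 = s4 NAND s6 = 1 NAND 1 = 0
So s7 = 0 as required.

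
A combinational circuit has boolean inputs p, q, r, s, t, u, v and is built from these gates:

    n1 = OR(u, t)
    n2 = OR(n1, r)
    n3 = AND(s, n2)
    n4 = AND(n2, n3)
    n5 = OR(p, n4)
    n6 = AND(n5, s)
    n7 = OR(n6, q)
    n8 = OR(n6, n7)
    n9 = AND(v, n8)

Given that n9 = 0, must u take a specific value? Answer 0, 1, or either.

either

Both values of u occur among assignments with n9 = 0:
  u=0: p=0, q=0, r=0, s=0, t=0, u=0, v=0
  u=1: p=0, q=0, r=0, s=0, t=0, u=1, v=0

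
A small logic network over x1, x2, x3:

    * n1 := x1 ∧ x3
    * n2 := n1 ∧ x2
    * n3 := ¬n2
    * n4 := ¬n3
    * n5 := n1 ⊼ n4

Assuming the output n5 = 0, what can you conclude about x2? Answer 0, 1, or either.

1

n5 = n1 ⊼ n4 must be 0, so both n1 = 1 and n4 = 1.
n1 = x1 ∧ x3 must be 1, so both x1 = 1 and x3 = 1.
Every assignment with n5 = 0 has x2 = 1; there are 1 such assignment(s).
  x1=1, x2=1, x3=1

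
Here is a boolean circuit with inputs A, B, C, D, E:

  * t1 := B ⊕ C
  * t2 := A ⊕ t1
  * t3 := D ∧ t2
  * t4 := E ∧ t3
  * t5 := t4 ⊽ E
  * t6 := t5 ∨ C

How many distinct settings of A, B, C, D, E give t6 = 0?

8

t6 = t5 ∨ C must be 0, so both t5 = 0 and C = 0.
t5 = t4 ⊽ E must be 0, so at least one of t4, E is 1.
Enumerating the 32 input combinations, 8 give t6 = 0 and 24 give t6 = 1.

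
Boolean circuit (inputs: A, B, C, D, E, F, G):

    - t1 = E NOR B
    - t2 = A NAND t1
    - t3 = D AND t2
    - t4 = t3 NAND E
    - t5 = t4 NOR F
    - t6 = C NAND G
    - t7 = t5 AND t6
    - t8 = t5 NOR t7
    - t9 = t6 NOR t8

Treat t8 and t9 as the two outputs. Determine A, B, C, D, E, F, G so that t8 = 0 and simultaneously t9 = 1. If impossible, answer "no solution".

Check with A=0, B=0, C=1, D=1, E=1, F=0, G=1:
t1 = E NOR B = 1 NOR 0 = 0
t2 = A NAND t1 = 0 NAND 0 = 1
t3 = D AND t2 = 1 AND 1 = 1
t4 = t3 NAND E = 1 NAND 1 = 0
t5 = t4 NOR F = 0 NOR 0 = 1
t6 = C NAND G = 1 NAND 1 = 0
t7 = t5 AND t6 = 1 AND 0 = 0
t8 = t5 NOR t7 = 1 NOR 0 = 0
t9 = t6 NOR t8 = 0 NOR 0 = 1
So t8 = 0 and t9 = 1.

A=0, B=0, C=1, D=1, E=1, F=0, G=1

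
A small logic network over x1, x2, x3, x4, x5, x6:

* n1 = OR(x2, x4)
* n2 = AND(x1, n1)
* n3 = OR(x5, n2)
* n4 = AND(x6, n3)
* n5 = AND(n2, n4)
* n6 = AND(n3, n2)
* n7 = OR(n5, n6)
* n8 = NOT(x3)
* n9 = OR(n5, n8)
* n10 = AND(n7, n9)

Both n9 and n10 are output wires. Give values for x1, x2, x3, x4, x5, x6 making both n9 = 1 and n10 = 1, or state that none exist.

Check with x1=1, x2=1, x3=1, x4=0, x5=1, x6=1:
n1 = OR(x2, x4) = OR(1, 0) = 1
n2 = AND(x1, n1) = AND(1, 1) = 1
n3 = OR(x5, n2) = OR(1, 1) = 1
n4 = AND(x6, n3) = AND(1, 1) = 1
n5 = AND(n2, n4) = AND(1, 1) = 1
n6 = AND(n3, n2) = AND(1, 1) = 1
n7 = OR(n5, n6) = OR(1, 1) = 1
n8 = NOT(x3) = NOT 1 = 0
n9 = OR(n5, n8) = OR(1, 0) = 1
n10 = AND(n7, n9) = AND(1, 1) = 1
So n9 = 1 and n10 = 1.

x1=1, x2=1, x3=1, x4=0, x5=1, x6=1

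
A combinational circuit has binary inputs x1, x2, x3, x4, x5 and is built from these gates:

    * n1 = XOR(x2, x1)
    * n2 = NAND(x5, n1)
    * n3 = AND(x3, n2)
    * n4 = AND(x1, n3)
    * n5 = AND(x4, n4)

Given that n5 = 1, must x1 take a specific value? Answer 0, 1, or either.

1

n5 = AND(x4, n4) must be 1, so both x4 = 1 and n4 = 1.
n4 = AND(x1, n3) must be 1, so both x1 = 1 and n3 = 1.
Every assignment with n5 = 1 has x1 = 1; there are 3 such assignment(s).
  x1=1, x2=0, x3=1, x4=1, x5=0
  x1=1, x2=1, x3=1, x4=1, x5=0
  x1=1, x2=1, x3=1, x4=1, x5=1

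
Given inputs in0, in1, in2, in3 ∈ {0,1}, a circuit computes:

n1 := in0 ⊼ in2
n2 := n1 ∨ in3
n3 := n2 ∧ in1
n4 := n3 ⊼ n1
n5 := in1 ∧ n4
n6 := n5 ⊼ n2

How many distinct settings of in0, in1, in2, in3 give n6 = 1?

15

n6 = n5 ⊼ n2 must be 1, so at least one of n5, n2 is 0.
Enumerating the 16 input combinations, 15 give n6 = 1 and 1 give n6 = 0.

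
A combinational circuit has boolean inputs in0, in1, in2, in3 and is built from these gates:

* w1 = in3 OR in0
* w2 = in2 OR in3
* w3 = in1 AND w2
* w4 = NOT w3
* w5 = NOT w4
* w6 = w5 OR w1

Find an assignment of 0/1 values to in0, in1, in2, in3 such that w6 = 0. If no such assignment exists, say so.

w6 = w5 OR w1 must be 0, so both w5 = 0 and w1 = 0.
w5 = NOT w4 must be 0, so w4 = 1.
Check with in0=0 in1=1 in2=0 in3=0:
w1 = in3 OR in0 = 0 OR 0 = 0
w2 = in2 OR in3 = 0 OR 0 = 0
w3 = in1 AND w2 = 1 AND 0 = 0
w4 = NOT w3 = NOT 0 = 1
w5 = NOT w4 = NOT 1 = 0
w6 = w5 OR w1 = 0 OR 0 = 0
So w6 = 0 as required.

in0=0 in1=1 in2=0 in3=0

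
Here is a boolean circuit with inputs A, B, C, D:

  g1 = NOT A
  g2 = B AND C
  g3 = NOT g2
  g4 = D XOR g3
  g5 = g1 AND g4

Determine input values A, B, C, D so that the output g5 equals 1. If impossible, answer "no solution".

g5 = g1 AND g4 must be 1, so both g1 = 1 and g4 = 1.
g1 = NOT A must be 1, so A = 0.
Check with A=0, B=0, C=1, D=0:
g1 = NOT A = NOT 0 = 1
g2 = B AND C = 0 AND 1 = 0
g3 = NOT g2 = NOT 0 = 1
g4 = D XOR g3 = 0 XOR 1 = 1
g5 = g1 AND g4 = 1 AND 1 = 1
So g5 = 1 as required.

A=0, B=0, C=1, D=0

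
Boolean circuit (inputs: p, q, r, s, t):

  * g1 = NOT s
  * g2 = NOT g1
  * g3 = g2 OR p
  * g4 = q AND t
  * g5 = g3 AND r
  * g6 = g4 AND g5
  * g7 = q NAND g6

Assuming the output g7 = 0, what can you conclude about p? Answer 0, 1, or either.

either

Both values of p occur among assignments with g7 = 0:
  p=0: p=0, q=1, r=1, s=1, t=1
  p=1: p=1, q=1, r=1, s=0, t=1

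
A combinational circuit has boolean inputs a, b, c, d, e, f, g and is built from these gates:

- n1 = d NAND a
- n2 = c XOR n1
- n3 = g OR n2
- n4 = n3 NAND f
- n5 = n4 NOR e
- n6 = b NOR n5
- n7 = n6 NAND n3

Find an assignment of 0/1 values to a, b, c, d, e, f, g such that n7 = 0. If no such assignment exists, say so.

a=1, b=0, c=1, d=1, e=0, f=0, g=0

Check with a=1, b=0, c=1, d=1, e=0, f=0, g=0:
n1 = d NAND a = 1 NAND 1 = 0
n2 = c XOR n1 = 1 XOR 0 = 1
n3 = g OR n2 = 0 OR 1 = 1
n4 = n3 NAND f = 1 NAND 0 = 1
n5 = n4 NOR e = 1 NOR 0 = 0
n6 = b NOR n5 = 0 NOR 0 = 1
n7 = n6 NAND n3 = 1 NAND 1 = 0
So n7 = 0 as required.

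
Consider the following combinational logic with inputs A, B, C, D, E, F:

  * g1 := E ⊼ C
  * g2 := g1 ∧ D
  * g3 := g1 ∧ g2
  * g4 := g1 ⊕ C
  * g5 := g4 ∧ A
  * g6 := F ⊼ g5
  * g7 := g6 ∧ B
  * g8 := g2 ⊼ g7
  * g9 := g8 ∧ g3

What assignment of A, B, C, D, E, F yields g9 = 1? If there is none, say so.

A=0, B=0, C=0, D=1, E=0, F=1

g9 = g8 ∧ g3 must be 1, so both g8 = 1 and g3 = 1.
g8 = g2 ⊼ g7 must be 1, so at least one of g2, g7 is 0.
g3 = g1 ∧ g2 must be 1, so both g1 = 1 and g2 = 1.
Check with A=0, B=0, C=0, D=1, E=0, F=1:
g1 = E ⊼ C = 0 ⊼ 0 = 1
g2 = g1 ∧ D = 1 ∧ 1 = 1
g3 = g1 ∧ g2 = 1 ∧ 1 = 1
g4 = g1 ⊕ C = 1 ⊕ 0 = 1
g5 = g4 ∧ A = 1 ∧ 0 = 0
g6 = F ⊼ g5 = 1 ⊼ 0 = 1
g7 = g6 ∧ B = 1 ∧ 0 = 0
g8 = g2 ⊼ g7 = 1 ⊼ 0 = 1
g9 = g8 ∧ g3 = 1 ∧ 1 = 1
So g9 = 1 as required.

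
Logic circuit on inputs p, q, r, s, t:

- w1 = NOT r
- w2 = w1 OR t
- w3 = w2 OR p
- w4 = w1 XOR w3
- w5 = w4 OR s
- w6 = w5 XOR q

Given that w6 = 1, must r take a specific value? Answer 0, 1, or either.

Both values of r occur among assignments with w6 = 1:
  r=0: p=0, q=0, r=0, s=1, t=0
  r=1: p=0, q=0, r=1, s=0, t=1

either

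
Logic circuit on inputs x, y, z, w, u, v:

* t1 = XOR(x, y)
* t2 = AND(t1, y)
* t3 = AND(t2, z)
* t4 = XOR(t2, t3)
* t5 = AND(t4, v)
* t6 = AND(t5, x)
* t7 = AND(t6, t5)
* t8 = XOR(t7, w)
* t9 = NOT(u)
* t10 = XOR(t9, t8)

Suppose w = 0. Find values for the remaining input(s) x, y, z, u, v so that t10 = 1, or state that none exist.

Check with w = 0 and x=0, y=1, z=1, u=0, v=0:
t1 = XOR(x, y) = XOR(0, 1) = 1
t2 = AND(t1, y) = AND(1, 1) = 1
t3 = AND(t2, z) = AND(1, 1) = 1
t4 = XOR(t2, t3) = XOR(1, 1) = 0
t5 = AND(t4, v) = AND(0, 0) = 0
t6 = AND(t5, x) = AND(0, 0) = 0
t7 = AND(t6, t5) = AND(0, 0) = 0
t8 = XOR(t7, w) = XOR(0, 0) = 0
t9 = NOT(u) = NOT 0 = 1
t10 = XOR(t9, t8) = XOR(1, 0) = 1
So t10 = 1.

x=0 y=1 z=1 u=0 v=0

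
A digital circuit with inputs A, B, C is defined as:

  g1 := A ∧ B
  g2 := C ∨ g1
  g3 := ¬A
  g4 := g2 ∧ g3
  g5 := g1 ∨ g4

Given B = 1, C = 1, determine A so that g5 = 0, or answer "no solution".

no solution exists

With B = 1, C = 1 fixed, none of the 2 settings of A give g5 = 0.
For example, with A=1:
g1 = A ∧ B = 1 ∧ 1 = 1
g2 = C ∨ g1 = 1 ∨ 1 = 1
g3 = ¬A = ¬1 = 0
g4 = g2 ∧ g3 = 1 ∧ 0 = 0
g5 = g1 ∨ g4 = 1 ∨ 0 = 1
giving g5 = 1 ≠ 0.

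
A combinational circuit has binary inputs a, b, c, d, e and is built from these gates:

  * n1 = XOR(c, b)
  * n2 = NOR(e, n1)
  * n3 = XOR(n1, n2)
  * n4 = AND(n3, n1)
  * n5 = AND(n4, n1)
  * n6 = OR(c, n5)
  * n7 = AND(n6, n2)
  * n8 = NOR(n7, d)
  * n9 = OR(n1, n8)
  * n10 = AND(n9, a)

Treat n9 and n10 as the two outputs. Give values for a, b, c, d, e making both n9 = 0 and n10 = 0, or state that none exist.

Check with a=1, b=0, c=0, d=1, e=0:
n1 = XOR(c, b) = XOR(0, 0) = 0
n2 = NOR(e, n1) = NOR(0, 0) = 1
n3 = XOR(n1, n2) = XOR(0, 1) = 1
n4 = AND(n3, n1) = AND(1, 0) = 0
n5 = AND(n4, n1) = AND(0, 0) = 0
n6 = OR(c, n5) = OR(0, 0) = 0
n7 = AND(n6, n2) = AND(0, 1) = 0
n8 = NOR(n7, d) = NOR(0, 1) = 0
n9 = OR(n1, n8) = OR(0, 0) = 0
n10 = AND(n9, a) = AND(0, 1) = 0
So n9 = 0 and n10 = 0.

a=1, b=0, c=0, d=1, e=0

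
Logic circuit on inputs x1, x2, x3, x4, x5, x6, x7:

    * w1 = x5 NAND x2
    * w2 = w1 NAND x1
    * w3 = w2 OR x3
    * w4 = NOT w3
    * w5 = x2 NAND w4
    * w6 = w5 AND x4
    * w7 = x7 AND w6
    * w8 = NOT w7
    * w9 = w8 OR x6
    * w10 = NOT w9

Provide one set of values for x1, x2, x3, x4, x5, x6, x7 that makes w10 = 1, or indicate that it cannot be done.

x1=1, x2=1, x3=1, x4=1, x5=0, x6=0, x7=1

w10 = NOT w9 must be 1, so w9 = 0.
w9 = w8 OR x6 must be 0, so both w8 = 0 and x6 = 0.
Check with x1=1, x2=1, x3=1, x4=1, x5=0, x6=0, x7=1:
w1 = x5 NAND x2 = 0 NAND 1 = 1
w2 = w1 NAND x1 = 1 NAND 1 = 0
w3 = w2 OR x3 = 0 OR 1 = 1
w4 = NOT w3 = NOT 1 = 0
w5 = x2 NAND w4 = 1 NAND 0 = 1
w6 = w5 AND x4 = 1 AND 1 = 1
w7 = x7 AND w6 = 1 AND 1 = 1
w8 = NOT w7 = NOT 1 = 0
w9 = w8 OR x6 = 0 OR 0 = 0
w10 = NOT w9 = NOT 0 = 1
So w10 = 1 as required.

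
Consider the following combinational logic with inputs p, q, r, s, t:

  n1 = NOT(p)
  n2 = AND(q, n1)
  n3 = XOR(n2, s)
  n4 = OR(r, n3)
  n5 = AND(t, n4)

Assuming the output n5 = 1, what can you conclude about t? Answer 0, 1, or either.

n5 = AND(t, n4) must be 1, so both t = 1 and n4 = 1.
n4 = OR(r, n3) must be 1, so at least one of r, n3 is 1.
Every assignment with n5 = 1 has t = 1; there are 12 such assignment(s).

1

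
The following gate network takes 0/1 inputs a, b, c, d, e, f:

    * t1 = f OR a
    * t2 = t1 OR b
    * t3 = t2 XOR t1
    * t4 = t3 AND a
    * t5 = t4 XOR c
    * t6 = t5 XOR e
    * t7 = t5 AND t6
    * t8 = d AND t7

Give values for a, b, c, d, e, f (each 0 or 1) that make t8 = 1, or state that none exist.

t8 = d AND t7 must be 1, so both d = 1 and t7 = 1.
t7 = t5 AND t6 must be 1, so both t5 = 1 and t6 = 1.
Check with a=1, b=0, c=1, d=1, e=0, f=0:
t1 = f OR a = 0 OR 1 = 1
t2 = t1 OR b = 1 OR 0 = 1
t3 = t2 XOR t1 = 1 XOR 1 = 0
t4 = t3 AND a = 0 AND 1 = 0
t5 = t4 XOR c = 0 XOR 1 = 1
t6 = t5 XOR e = 1 XOR 0 = 1
t7 = t5 AND t6 = 1 AND 1 = 1
t8 = d AND t7 = 1 AND 1 = 1
So t8 = 1 as required.

a=1, b=0, c=1, d=1, e=0, f=0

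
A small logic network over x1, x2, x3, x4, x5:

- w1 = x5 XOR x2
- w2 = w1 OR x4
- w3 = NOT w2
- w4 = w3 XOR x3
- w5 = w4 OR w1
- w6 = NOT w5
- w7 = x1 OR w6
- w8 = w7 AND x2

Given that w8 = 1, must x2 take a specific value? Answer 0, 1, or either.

1

w8 = w7 AND x2 must be 1, so both w7 = 1 and x2 = 1.
w7 = x1 OR w6 must be 1, so at least one of x1, w6 is 1.
Every assignment with w8 = 1 has x2 = 1; there are 10 such assignment(s).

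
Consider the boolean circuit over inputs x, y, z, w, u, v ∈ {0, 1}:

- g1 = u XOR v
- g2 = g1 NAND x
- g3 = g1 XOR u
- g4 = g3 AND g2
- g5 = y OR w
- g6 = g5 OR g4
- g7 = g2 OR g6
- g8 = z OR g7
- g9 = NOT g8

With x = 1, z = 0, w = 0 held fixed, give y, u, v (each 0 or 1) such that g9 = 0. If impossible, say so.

y=1 u=1 v=1

g9 = NOT g8 must be 0, so g8 = 1.
Check with x = 1, z = 0, w = 0 and y=1, u=1, v=1:
g1 = u XOR v = 1 XOR 1 = 0
g2 = g1 NAND x = 0 NAND 1 = 1
g3 = g1 XOR u = 0 XOR 1 = 1
g4 = g3 AND g2 = 1 AND 1 = 1
g5 = y OR w = 1 OR 0 = 1
g6 = g5 OR g4 = 1 OR 1 = 1
g7 = g2 OR g6 = 1 OR 1 = 1
g8 = z OR g7 = 0 OR 1 = 1
g9 = NOT g8 = NOT 1 = 0
So g9 = 0.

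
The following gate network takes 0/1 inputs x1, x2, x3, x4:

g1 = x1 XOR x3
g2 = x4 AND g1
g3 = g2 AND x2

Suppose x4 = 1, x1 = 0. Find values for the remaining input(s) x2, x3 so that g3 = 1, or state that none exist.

x2=1, x3=1

Check with x4 = 1, x1 = 0 and x2=1, x3=1:
g1 = x1 XOR x3 = 0 XOR 1 = 1
g2 = x4 AND g1 = 1 AND 1 = 1
g3 = g2 AND x2 = 1 AND 1 = 1
So g3 = 1.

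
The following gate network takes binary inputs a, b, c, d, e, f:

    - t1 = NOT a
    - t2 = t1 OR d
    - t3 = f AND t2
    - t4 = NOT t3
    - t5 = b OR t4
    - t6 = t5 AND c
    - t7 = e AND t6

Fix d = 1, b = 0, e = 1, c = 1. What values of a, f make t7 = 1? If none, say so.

t7 = e AND t6 must be 1, so both e = 1 and t6 = 1.
Check with d = 1, b = 0, e = 1, c = 1 and a=1, f=0:
t1 = NOT a = NOT 1 = 0
t2 = t1 OR d = 0 OR 1 = 1
t3 = f AND t2 = 0 AND 1 = 0
t4 = NOT t3 = NOT 0 = 1
t5 = b OR t4 = 0 OR 1 = 1
t6 = t5 AND c = 1 AND 1 = 1
t7 = e AND t6 = 1 AND 1 = 1
So t7 = 1.

a=1 f=0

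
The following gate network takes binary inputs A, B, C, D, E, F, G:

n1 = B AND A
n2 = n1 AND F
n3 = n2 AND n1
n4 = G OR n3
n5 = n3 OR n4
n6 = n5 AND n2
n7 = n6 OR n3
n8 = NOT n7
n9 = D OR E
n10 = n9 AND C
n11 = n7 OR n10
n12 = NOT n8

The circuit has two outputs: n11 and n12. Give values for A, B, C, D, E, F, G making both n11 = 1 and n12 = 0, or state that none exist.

Check with A=0, B=0, C=1, D=1, E=1, F=0, G=0:
n1 = B AND A = 0 AND 0 = 0
n2 = n1 AND F = 0 AND 0 = 0
n3 = n2 AND n1 = 0 AND 0 = 0
n4 = G OR n3 = 0 OR 0 = 0
n5 = n3 OR n4 = 0 OR 0 = 0
n6 = n5 AND n2 = 0 AND 0 = 0
n7 = n6 OR n3 = 0 OR 0 = 0
n8 = NOT n7 = NOT 0 = 1
n9 = D OR E = 1 OR 1 = 1
n10 = n9 AND C = 1 AND 1 = 1
n11 = n7 OR n10 = 0 OR 1 = 1
n12 = NOT n8 = NOT 1 = 0
So n11 = 1 and n12 = 0.

A=0, B=0, C=1, D=1, E=1, F=0, G=0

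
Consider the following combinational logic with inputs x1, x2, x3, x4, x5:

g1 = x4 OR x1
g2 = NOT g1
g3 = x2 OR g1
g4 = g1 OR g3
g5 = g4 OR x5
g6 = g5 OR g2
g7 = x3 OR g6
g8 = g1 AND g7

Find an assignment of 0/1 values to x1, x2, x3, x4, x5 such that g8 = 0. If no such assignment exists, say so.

g8 = g1 AND g7 must be 0, so at least one of g1, g7 is 0.
Check with x1=0, x2=1, x3=1, x4=0, x5=0:
g1 = x4 OR x1 = 0 OR 0 = 0
g2 = NOT g1 = NOT 0 = 1
g3 = x2 OR g1 = 1 OR 0 = 1
g4 = g1 OR g3 = 0 OR 1 = 1
g5 = g4 OR x5 = 1 OR 0 = 1
g6 = g5 OR g2 = 1 OR 1 = 1
g7 = x3 OR g6 = 1 OR 1 = 1
g8 = g1 AND g7 = 0 AND 1 = 0
So g8 = 0 as required.

x1=0, x2=1, x3=1, x4=0, x5=0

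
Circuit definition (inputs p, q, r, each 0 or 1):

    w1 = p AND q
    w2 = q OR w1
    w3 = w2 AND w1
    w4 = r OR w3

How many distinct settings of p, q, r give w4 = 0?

w4 = r OR w3 must be 0, so both r = 0 and w3 = 0.
w3 = w2 AND w1 must be 0, so at least one of w2, w1 is 0.
Satisfying assignments:
  p=0, q=0, r=0
  p=0, q=1, r=0
  p=1, q=0, r=0

3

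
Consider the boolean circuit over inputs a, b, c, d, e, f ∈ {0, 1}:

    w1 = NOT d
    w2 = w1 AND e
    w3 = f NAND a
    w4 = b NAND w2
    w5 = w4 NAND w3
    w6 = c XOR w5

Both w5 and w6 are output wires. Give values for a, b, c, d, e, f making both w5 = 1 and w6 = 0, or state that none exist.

a=0, b=1, c=1, d=0, e=1, f=0

Check with a=0, b=1, c=1, d=0, e=1, f=0:
w1 = NOT d = NOT 0 = 1
w2 = w1 AND e = 1 AND 1 = 1
w3 = f NAND a = 0 NAND 0 = 1
w4 = b NAND w2 = 1 NAND 1 = 0
w5 = w4 NAND w3 = 0 NAND 1 = 1
w6 = c XOR w5 = 1 XOR 1 = 0
So w5 = 1 and w6 = 0.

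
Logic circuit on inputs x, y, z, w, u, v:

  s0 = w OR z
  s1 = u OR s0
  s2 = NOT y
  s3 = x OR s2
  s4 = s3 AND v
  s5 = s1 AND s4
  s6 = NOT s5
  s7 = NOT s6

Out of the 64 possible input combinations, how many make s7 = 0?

s7 = NOT s6 must be 0, so s6 = 1.
s6 = NOT s5 must be 1, so s5 = 0.
s5 = s1 AND s4 must be 0, so at least one of s1, s4 is 0.
Enumerating the 64 input combinations, 43 give s7 = 0 and 21 give s7 = 1.

43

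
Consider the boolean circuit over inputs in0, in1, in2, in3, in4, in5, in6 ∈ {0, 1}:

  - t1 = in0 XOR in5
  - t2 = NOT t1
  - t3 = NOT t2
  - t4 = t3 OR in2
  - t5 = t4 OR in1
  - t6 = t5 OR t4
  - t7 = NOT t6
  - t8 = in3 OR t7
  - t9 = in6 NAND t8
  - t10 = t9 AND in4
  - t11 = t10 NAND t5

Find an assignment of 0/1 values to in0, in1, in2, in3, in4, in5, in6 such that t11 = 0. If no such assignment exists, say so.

in0=0, in1=0, in2=1, in3=0, in4=1, in5=0, in6=1

t11 = t10 NAND t5 must be 0, so both t10 = 1 and t5 = 1.
t10 = t9 AND in4 must be 1, so both t9 = 1 and in4 = 1.
t5 = t4 OR in1 must be 1, so at least one of t4, in1 is 1.
Check with in0=0, in1=0, in2=1, in3=0, in4=1, in5=0, in6=1:
t1 = in0 XOR in5 = 0 XOR 0 = 0
t2 = NOT t1 = NOT 0 = 1
t3 = NOT t2 = NOT 1 = 0
t4 = t3 OR in2 = 0 OR 1 = 1
t5 = t4 OR in1 = 1 OR 0 = 1
t6 = t5 OR t4 = 1 OR 1 = 1
t7 = NOT t6 = NOT 1 = 0
t8 = in3 OR t7 = 0 OR 0 = 0
t9 = in6 NAND t8 = 1 NAND 0 = 1
t10 = t9 AND in4 = 1 AND 1 = 1
t11 = t10 NAND t5 = 1 NAND 1 = 0
So t11 = 0 as required.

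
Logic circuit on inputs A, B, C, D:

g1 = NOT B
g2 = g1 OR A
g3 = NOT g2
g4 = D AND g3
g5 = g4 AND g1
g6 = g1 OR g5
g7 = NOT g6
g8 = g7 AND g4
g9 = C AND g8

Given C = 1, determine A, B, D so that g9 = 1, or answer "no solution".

g9 = C AND g8 must be 1, so both C = 1 and g8 = 1.
Check with C = 1 and A=0, B=1, D=1:
g1 = NOT B = NOT 1 = 0
g2 = g1 OR A = 0 OR 0 = 0
g3 = NOT g2 = NOT 0 = 1
g4 = D AND g3 = 1 AND 1 = 1
g5 = g4 AND g1 = 1 AND 0 = 0
g6 = g1 OR g5 = 0 OR 0 = 0
g7 = NOT g6 = NOT 0 = 1
g8 = g7 AND g4 = 1 AND 1 = 1
g9 = C AND g8 = 1 AND 1 = 1
So g9 = 1.

A=0, B=1, D=1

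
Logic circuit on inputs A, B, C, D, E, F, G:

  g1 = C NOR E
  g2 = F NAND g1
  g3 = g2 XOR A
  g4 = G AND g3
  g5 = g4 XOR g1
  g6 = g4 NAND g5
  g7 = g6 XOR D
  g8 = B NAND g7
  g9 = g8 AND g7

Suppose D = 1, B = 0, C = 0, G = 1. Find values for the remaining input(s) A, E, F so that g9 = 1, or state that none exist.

A=0 E=1 F=0

g9 = g8 AND g7 must be 1, so both g8 = 1 and g7 = 1.
g8 = B NAND g7 must be 1, so at least one of B, g7 is 0.
Check with D = 1, B = 0, C = 0, G = 1 and A=0, E=1, F=0:
g1 = C NOR E = 0 NOR 1 = 0
g2 = F NAND g1 = 0 NAND 0 = 1
g3 = g2 XOR A = 1 XOR 0 = 1
g4 = G AND g3 = 1 AND 1 = 1
g5 = g4 XOR g1 = 1 XOR 0 = 1
g6 = g4 NAND g5 = 1 NAND 1 = 0
g7 = g6 XOR D = 0 XOR 1 = 1
g8 = B NAND g7 = 0 NAND 1 = 1
g9 = g8 AND g7 = 1 AND 1 = 1
So g9 = 1.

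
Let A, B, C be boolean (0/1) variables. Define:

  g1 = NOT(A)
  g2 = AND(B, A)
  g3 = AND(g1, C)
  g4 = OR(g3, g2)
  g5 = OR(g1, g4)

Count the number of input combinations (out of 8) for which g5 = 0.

g5 = OR(g1, g4) must be 0, so both g1 = 0 and g4 = 0.
Satisfying assignments:
  A=1, B=0, C=0
  A=1, B=0, C=1

2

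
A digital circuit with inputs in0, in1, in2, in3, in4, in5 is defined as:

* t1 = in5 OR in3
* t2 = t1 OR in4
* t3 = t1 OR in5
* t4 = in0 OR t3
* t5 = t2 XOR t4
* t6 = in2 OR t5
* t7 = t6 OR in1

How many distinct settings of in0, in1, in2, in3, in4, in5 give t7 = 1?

50

t7 = t6 OR in1 must be 1, so at least one of t6, in1 is 1.
Enumerating the 64 input combinations, 50 give t7 = 1 and 14 give t7 = 0.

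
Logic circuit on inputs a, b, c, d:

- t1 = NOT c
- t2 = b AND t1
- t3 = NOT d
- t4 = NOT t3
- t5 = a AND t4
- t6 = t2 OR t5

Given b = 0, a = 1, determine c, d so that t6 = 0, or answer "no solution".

c=1, d=0

Check with b = 0, a = 1 and c=1, d=0:
t1 = NOT c = NOT 1 = 0
t2 = b AND t1 = 0 AND 0 = 0
t3 = NOT d = NOT 0 = 1
t4 = NOT t3 = NOT 1 = 0
t5 = a AND t4 = 1 AND 0 = 0
t6 = t2 OR t5 = 0 OR 0 = 0
So t6 = 0.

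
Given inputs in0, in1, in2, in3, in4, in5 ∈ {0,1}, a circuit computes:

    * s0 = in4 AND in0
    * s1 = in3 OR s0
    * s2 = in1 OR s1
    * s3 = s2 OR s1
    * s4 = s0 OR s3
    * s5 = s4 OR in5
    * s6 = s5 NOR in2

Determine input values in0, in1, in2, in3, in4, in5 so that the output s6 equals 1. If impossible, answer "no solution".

in0=0, in1=0, in2=0, in3=0, in4=1, in5=0

s6 = s5 NOR in2 must be 1, so both s5 = 0 and in2 = 0.
s5 = s4 OR in5 must be 0, so both s4 = 0 and in5 = 0.
Check with in0=0, in1=0, in2=0, in3=0, in4=1, in5=0:
s0 = in4 AND in0 = 1 AND 0 = 0
s1 = in3 OR s0 = 0 OR 0 = 0
s2 = in1 OR s1 = 0 OR 0 = 0
s3 = s2 OR s1 = 0 OR 0 = 0
s4 = s0 OR s3 = 0 OR 0 = 0
s5 = s4 OR in5 = 0 OR 0 = 0
s6 = s5 NOR in2 = 0 NOR 0 = 1
So s6 = 1 as required.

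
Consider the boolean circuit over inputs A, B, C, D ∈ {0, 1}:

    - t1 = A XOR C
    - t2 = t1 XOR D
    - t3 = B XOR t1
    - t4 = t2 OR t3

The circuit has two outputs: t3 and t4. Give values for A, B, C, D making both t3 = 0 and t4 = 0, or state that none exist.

Check with A=0 B=1 C=1 D=1:
t1 = A XOR C = 0 XOR 1 = 1
t2 = t1 XOR D = 1 XOR 1 = 0
t3 = B XOR t1 = 1 XOR 1 = 0
t4 = t2 OR t3 = 0 OR 0 = 0
So t3 = 0 and t4 = 0.

A=0 B=1 C=1 D=1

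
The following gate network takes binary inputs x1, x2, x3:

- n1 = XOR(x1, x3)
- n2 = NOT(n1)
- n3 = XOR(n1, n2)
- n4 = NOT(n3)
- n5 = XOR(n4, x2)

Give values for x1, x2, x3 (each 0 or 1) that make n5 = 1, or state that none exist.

n5 = XOR(n4, x2) must be 1, so n4 and x2 differ.
Check with x1=1, x2=1, x3=0:
n1 = XOR(x1, x3) = XOR(1, 0) = 1
n2 = NOT(n1) = NOT 1 = 0
n3 = XOR(n1, n2) = XOR(1, 0) = 1
n4 = NOT(n3) = NOT 1 = 0
n5 = XOR(n4, x2) = XOR(0, 1) = 1
So n5 = 1 as required.

x1=1, x2=1, x3=0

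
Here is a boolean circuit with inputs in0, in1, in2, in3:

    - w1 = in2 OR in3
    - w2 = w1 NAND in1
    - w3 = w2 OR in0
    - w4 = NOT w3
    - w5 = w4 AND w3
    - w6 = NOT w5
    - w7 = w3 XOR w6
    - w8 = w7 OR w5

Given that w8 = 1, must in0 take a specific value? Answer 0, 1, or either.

w8 = w7 OR w5 must be 1, so at least one of w7, w5 is 1.
Every assignment with w8 = 1 has in0 = 0; there are 3 such assignment(s).
  in0=0, in1=1, in2=0, in3=1
  in0=0, in1=1, in2=1, in3=0
  in0=0, in1=1, in2=1, in3=1

0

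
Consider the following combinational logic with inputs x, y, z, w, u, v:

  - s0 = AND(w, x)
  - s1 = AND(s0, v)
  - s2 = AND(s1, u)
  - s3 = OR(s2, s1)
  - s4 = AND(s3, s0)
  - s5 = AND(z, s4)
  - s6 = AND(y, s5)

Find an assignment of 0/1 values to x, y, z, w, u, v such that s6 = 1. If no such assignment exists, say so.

s6 = AND(y, s5) must be 1, so both y = 1 and s5 = 1.
Check with x=1, y=1, z=1, w=1, u=0, v=1:
s0 = AND(w, x) = AND(1, 1) = 1
s1 = AND(s0, v) = AND(1, 1) = 1
s2 = AND(s1, u) = AND(1, 0) = 0
s3 = OR(s2, s1) = OR(0, 1) = 1
s4 = AND(s3, s0) = AND(1, 1) = 1
s5 = AND(z, s4) = AND(1, 1) = 1
s6 = AND(y, s5) = AND(1, 1) = 1
So s6 = 1 as required.

x=1, y=1, z=1, w=1, u=0, v=1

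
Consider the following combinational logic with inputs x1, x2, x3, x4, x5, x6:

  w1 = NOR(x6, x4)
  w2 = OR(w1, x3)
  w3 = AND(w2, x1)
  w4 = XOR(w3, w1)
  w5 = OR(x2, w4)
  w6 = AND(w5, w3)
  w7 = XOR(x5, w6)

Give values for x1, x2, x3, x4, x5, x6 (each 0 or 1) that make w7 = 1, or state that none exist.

x1=1 x2=0 x3=0 x4=1 x5=1 x6=0

w7 = XOR(x5, w6) must be 1, so x5 and w6 differ.
Check with x1=1 x2=0 x3=0 x4=1 x5=1 x6=0:
w1 = NOR(x6, x4) = NOR(0, 1) = 0
w2 = OR(w1, x3) = OR(0, 0) = 0
w3 = AND(w2, x1) = AND(0, 1) = 0
w4 = XOR(w3, w1) = XOR(0, 0) = 0
w5 = OR(x2, w4) = OR(0, 0) = 0
w6 = AND(w5, w3) = AND(0, 0) = 0
w7 = XOR(x5, w6) = XOR(1, 0) = 1
So w7 = 1 as required.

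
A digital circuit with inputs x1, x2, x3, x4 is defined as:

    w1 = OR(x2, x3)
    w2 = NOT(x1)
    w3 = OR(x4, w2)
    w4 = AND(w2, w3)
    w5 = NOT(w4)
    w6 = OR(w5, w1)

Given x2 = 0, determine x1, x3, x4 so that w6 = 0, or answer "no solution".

x1=0 x3=0 x4=0

w6 = OR(w5, w1) must be 0, so both w5 = 0 and w1 = 0.
w5 = NOT(w4) must be 0, so w4 = 1.
Check with x2 = 0 and x1=0, x3=0, x4=0:
w1 = OR(x2, x3) = OR(0, 0) = 0
w2 = NOT(x1) = NOT 0 = 1
w3 = OR(x4, w2) = OR(0, 1) = 1
w4 = AND(w2, w3) = AND(1, 1) = 1
w5 = NOT(w4) = NOT 1 = 0
w6 = OR(w5, w1) = OR(0, 0) = 0
So w6 = 0.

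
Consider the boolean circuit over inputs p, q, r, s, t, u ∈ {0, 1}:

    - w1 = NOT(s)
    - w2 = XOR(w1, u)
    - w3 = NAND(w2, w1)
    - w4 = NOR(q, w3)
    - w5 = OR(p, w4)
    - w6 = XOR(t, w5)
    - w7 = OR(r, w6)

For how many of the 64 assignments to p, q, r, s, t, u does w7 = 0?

16

w7 = OR(r, w6) must be 0, so both r = 0 and w6 = 0.
w6 = XOR(t, w5) must be 0, so t and w5 are equal.
Enumerating the 64 input combinations, 16 give w7 = 0 and 48 give w7 = 1.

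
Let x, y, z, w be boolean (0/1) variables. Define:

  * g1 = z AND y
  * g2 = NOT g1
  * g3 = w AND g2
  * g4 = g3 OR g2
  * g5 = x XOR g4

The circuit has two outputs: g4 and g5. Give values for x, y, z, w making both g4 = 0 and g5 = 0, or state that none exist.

x=0, y=1, z=1, w=1

Check with x=0, y=1, z=1, w=1:
g1 = z AND y = 1 AND 1 = 1
g2 = NOT g1 = NOT 1 = 0
g3 = w AND g2 = 1 AND 0 = 0
g4 = g3 OR g2 = 0 OR 0 = 0
g5 = x XOR g4 = 0 XOR 0 = 0
So g4 = 0 and g5 = 0.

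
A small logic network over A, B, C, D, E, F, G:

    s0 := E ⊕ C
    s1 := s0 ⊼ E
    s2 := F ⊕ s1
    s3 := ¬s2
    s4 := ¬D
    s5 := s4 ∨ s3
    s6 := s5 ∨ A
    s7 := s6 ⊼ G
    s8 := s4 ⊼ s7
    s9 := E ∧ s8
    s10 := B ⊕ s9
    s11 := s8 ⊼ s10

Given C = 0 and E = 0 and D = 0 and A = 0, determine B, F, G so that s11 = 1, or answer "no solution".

s11 = s8 ⊼ s10 must be 1, so at least one of s8, s10 is 0.
Check with C = 0 and E = 0 and D = 0 and A = 0 and B=0, F=1, G=1:
s0 = E ⊕ C = 0 ⊕ 0 = 0
s1 = s0 ⊼ E = 0 ⊼ 0 = 1
s2 = F ⊕ s1 = 1 ⊕ 1 = 0
s3 = ¬s2 = ¬0 = 1
s4 = ¬D = ¬0 = 1
s5 = s4 ∨ s3 = 1 ∨ 1 = 1
s6 = s5 ∨ A = 1 ∨ 0 = 1
s7 = s6 ⊼ G = 1 ⊼ 1 = 0
s8 = s4 ⊼ s7 = 1 ⊼ 0 = 1
s9 = E ∧ s8 = 0 ∧ 1 = 0
s10 = B ⊕ s9 = 0 ⊕ 0 = 0
s11 = s8 ⊼ s10 = 1 ⊼ 0 = 1
So s11 = 1.

B=0, F=1, G=1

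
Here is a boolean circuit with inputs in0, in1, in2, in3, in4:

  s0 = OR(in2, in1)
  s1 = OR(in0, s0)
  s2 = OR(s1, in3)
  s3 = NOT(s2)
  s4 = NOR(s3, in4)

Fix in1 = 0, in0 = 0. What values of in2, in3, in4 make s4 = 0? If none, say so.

in2=1, in3=1, in4=1

s4 = NOR(s3, in4) must be 0, so at least one of s3, in4 is 1.
Check with in1 = 0, in0 = 0 and in2=1, in3=1, in4=1:
s0 = OR(in2, in1) = OR(1, 0) = 1
s1 = OR(in0, s0) = OR(0, 1) = 1
s2 = OR(s1, in3) = OR(1, 1) = 1
s3 = NOT(s2) = NOT 1 = 0
s4 = NOR(s3, in4) = NOR(0, 1) = 0
So s4 = 0.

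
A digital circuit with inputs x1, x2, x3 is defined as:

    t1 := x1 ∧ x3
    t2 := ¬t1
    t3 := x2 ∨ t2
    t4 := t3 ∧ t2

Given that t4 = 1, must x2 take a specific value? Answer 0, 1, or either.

either

Both values of x2 occur among assignments with t4 = 1:
  x2=0: x1=0, x2=0, x3=0
  x2=1: x1=0, x2=1, x3=0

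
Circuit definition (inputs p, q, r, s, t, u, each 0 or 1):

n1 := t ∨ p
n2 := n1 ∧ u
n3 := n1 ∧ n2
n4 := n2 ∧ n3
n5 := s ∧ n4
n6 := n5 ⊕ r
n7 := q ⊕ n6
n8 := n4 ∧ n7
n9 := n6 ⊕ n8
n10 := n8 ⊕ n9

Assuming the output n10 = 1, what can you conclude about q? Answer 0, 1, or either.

Both values of q occur among assignments with n10 = 1:
  q=0: p=0, q=0, r=0, s=1, t=1, u=1
  q=1: p=0, q=1, r=0, s=1, t=1, u=1

either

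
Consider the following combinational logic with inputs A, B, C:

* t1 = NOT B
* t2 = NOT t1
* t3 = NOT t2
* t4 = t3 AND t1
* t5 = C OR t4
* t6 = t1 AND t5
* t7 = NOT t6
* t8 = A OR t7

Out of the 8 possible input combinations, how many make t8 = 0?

2

t8 = A OR t7 must be 0, so both A = 0 and t7 = 0.
t7 = NOT t6 must be 0, so t6 = 1.
t6 = t1 AND t5 must be 1, so both t1 = 1 and t5 = 1.
Enumerating the 8 input combinations, 2 give t8 = 0 and 6 give t8 = 1.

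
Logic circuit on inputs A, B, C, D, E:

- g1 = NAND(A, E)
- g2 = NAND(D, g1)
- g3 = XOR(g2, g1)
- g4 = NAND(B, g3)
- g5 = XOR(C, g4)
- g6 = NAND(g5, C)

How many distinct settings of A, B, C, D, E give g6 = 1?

g6 = NAND(g5, C) must be 1, so at least one of g5, C is 0.
Enumerating the 32 input combinations, 27 give g6 = 1 and 5 give g6 = 0.

27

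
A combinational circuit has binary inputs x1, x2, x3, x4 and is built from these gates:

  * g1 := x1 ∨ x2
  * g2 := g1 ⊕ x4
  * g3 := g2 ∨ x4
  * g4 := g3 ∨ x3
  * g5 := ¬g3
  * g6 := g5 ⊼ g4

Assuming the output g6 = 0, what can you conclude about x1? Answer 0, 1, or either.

0

g6 = g5 ⊼ g4 must be 0, so both g5 = 1 and g4 = 1.
g5 = ¬g3 must be 1, so g3 = 0.
g4 = g3 ∨ x3 must be 1, so at least one of g3, x3 is 1.
Every assignment with g6 = 0 has x1 = 0; there are 1 such assignment(s).
  x1=0, x2=0, x3=1, x4=0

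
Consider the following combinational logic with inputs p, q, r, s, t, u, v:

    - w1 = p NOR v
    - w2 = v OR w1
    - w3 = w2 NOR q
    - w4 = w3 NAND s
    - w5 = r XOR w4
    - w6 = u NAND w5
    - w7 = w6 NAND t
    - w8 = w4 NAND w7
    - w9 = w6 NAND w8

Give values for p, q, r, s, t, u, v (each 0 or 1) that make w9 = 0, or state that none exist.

w9 = w6 NAND w8 must be 0, so both w6 = 1 and w8 = 1.
w6 = u NAND w5 must be 1, so at least one of u, w5 is 0.
Check with p=1, q=0, r=0, s=1, t=0, u=0, v=0:
w1 = p NOR v = 1 NOR 0 = 0
w2 = v OR w1 = 0 OR 0 = 0
w3 = w2 NOR q = 0 NOR 0 = 1
w4 = w3 NAND s = 1 NAND 1 = 0
w5 = r XOR w4 = 0 XOR 0 = 0
w6 = u NAND w5 = 0 NAND 0 = 1
w7 = w6 NAND t = 1 NAND 0 = 1
w8 = w4 NAND w7 = 0 NAND 1 = 1
w9 = w6 NAND w8 = 1 NAND 1 = 0
So w9 = 0 as required.

p=1, q=0, r=0, s=1, t=0, u=0, v=0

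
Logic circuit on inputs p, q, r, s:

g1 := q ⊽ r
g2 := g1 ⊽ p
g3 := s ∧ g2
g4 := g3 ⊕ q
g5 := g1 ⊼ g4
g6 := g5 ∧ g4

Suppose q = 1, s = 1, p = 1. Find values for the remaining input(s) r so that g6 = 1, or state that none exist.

r=0

g6 = g5 ∧ g4 must be 1, so both g5 = 1 and g4 = 1.
Check with q = 1, s = 1, p = 1 and r=0:
g1 = q ⊽ r = 1 ⊽ 0 = 0
g2 = g1 ⊽ p = 0 ⊽ 1 = 0
g3 = s ∧ g2 = 1 ∧ 0 = 0
g4 = g3 ⊕ q = 0 ⊕ 1 = 1
g5 = g1 ⊼ g4 = 0 ⊼ 1 = 1
g6 = g5 ∧ g4 = 1 ∧ 1 = 1
So g6 = 1.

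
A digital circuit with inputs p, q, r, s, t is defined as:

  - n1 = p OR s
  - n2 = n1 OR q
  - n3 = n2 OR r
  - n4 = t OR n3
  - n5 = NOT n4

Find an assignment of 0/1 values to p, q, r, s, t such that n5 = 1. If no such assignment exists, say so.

Check with p=0, q=0, r=0, s=0, t=0:
n1 = p OR s = 0 OR 0 = 0
n2 = n1 OR q = 0 OR 0 = 0
n3 = n2 OR r = 0 OR 0 = 0
n4 = t OR n3 = 0 OR 0 = 0
n5 = NOT n4 = NOT 0 = 1
So n5 = 1 as required.

p=0, q=0, r=0, s=0, t=0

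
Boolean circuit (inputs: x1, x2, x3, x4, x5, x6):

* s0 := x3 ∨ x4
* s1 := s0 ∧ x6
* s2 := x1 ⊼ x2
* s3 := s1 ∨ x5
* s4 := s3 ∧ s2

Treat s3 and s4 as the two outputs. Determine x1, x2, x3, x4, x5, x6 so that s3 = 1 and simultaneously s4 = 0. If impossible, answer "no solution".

x1=1, x2=1, x3=1, x4=1, x5=0, x6=1

Check with x1=1, x2=1, x3=1, x4=1, x5=0, x6=1:
s0 = x3 ∨ x4 = 1 ∨ 1 = 1
s1 = s0 ∧ x6 = 1 ∧ 1 = 1
s2 = x1 ⊼ x2 = 1 ⊼ 1 = 0
s3 = s1 ∨ x5 = 1 ∨ 0 = 1
s4 = s3 ∧ s2 = 1 ∧ 0 = 0
So s3 = 1 and s4 = 0.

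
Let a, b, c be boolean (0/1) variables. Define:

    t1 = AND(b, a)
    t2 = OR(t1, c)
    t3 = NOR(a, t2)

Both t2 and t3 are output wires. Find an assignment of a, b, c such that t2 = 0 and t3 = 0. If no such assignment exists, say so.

Check with a=1 b=0 c=0:
t1 = AND(b, a) = AND(0, 1) = 0
t2 = OR(t1, c) = OR(0, 0) = 0
t3 = NOR(a, t2) = NOR(1, 0) = 0
So t2 = 0 and t3 = 0.

a=1 b=0 c=0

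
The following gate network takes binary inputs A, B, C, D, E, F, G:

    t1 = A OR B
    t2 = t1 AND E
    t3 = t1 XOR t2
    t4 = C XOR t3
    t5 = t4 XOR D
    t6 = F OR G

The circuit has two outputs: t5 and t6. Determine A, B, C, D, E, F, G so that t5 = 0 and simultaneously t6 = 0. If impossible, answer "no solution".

A=1 B=1 C=0 D=1 E=0 F=0 G=0

Check with A=1 B=1 C=0 D=1 E=0 F=0 G=0:
t1 = A OR B = 1 OR 1 = 1
t2 = t1 AND E = 1 AND 0 = 0
t3 = t1 XOR t2 = 1 XOR 0 = 1
t4 = C XOR t3 = 0 XOR 1 = 1
t5 = t4 XOR D = 1 XOR 1 = 0
t6 = F OR G = 0 OR 0 = 0
So t5 = 0 and t6 = 0.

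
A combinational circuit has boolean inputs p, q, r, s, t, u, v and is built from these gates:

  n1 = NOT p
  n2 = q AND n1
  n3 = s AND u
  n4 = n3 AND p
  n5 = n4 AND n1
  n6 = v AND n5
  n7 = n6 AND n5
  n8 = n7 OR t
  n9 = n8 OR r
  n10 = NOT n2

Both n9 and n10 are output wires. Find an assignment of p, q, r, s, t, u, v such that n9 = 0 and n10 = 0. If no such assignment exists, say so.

Check with p=0 q=1 r=0 s=1 t=0 u=1 v=0:
n1 = NOT p = NOT 0 = 1
n2 = q AND n1 = 1 AND 1 = 1
n3 = s AND u = 1 AND 1 = 1
n4 = n3 AND p = 1 AND 0 = 0
n5 = n4 AND n1 = 0 AND 1 = 0
n6 = v AND n5 = 0 AND 0 = 0
n7 = n6 AND n5 = 0 AND 0 = 0
n8 = n7 OR t = 0 OR 0 = 0
n9 = n8 OR r = 0 OR 0 = 0
n10 = NOT n2 = NOT 1 = 0
So n9 = 0 and n10 = 0.

p=0 q=1 r=0 s=1 t=0 u=1 v=0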